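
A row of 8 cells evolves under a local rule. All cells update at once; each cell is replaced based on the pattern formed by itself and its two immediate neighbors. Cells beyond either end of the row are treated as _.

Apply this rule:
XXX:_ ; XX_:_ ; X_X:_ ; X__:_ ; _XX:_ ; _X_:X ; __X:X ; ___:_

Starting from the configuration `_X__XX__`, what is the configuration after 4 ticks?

tick 1: XX_X____
tick 2: ___X____
tick 3: __XX____
tick 4: _X______

_X______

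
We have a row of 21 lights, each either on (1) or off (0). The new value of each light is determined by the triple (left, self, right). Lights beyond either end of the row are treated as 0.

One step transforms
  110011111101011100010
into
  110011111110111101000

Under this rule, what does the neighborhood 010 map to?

At position 11 the neighborhood is 010; the next row has 0 there.

0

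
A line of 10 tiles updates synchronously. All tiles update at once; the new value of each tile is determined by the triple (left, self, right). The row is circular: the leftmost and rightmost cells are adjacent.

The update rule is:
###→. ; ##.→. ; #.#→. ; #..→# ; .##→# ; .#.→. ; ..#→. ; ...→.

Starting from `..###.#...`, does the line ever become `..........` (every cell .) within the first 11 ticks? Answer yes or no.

tick 1: ..#....#..
tick 2: ...#....#.
tick 3: ....#....#
tick 4: #....#....
tick 5: .#....#...
tick 6: ..#....#..  (repeats tick 1; period 5)
tick 11: ..#....#..
tick 11 is ..#....#.., still not uniform .

no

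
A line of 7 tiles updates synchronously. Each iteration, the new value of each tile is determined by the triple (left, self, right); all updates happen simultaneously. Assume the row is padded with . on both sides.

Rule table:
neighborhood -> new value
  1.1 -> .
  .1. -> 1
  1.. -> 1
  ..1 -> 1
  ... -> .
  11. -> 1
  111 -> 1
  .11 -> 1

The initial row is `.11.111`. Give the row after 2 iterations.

iteration 1: 111.111
iteration 2: 111.111

111.111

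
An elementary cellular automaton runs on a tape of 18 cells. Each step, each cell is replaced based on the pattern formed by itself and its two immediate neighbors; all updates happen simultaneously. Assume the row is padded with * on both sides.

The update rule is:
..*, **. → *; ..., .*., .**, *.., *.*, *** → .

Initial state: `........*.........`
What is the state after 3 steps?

.....*.........*..

step 1: .......*.........*
step 2: ......*.........*.
step 3: .....*.........*..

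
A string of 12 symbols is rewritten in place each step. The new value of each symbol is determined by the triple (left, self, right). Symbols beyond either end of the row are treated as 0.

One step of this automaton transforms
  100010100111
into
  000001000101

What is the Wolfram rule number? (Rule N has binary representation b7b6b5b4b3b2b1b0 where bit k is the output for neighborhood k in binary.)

104

position 10: 111 → 0  (bit 7 = 0)
position 11: 110 → 1  (bit 6 = 1)
position 5: 101 → 1  (bit 5 = 1)
position 1: 100 → 0  (bit 4 = 0)
position 9: 011 → 1  (bit 3 = 1)
position 0: 010 → 0  (bit 2 = 0)
position 3: 001 → 0  (bit 1 = 0)
position 2: 000 → 0  (bit 0 = 0)
bits b7..b0 = 01101000 = 104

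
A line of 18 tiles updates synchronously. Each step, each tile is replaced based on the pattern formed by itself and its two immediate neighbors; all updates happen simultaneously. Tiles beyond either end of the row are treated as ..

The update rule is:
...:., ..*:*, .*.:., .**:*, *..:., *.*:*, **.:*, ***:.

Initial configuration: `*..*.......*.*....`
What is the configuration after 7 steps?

..*.......*.*.....
.*.......*.*......
*.......*.*.......
.......*.*........
......*.*.........
.....*.*..........
....*.*...........

....*.*...........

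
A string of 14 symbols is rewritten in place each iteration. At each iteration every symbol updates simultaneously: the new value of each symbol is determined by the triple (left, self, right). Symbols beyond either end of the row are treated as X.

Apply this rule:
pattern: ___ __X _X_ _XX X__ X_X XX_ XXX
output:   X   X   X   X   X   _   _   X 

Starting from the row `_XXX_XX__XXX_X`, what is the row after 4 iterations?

_X_X_XXX_XXXXX

iteration 1: _XX__X_XXXX__X
iteration 2: _X_XXX_XXX_XXX
iteration 3: _X_XX__XX__XXX
iteration 4: _X_X_XXX_XXXXX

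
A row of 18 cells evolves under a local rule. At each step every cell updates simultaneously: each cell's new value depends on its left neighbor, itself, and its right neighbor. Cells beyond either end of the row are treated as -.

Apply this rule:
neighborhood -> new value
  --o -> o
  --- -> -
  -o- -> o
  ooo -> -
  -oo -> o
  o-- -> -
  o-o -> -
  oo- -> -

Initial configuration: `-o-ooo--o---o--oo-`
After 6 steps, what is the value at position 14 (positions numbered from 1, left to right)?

oo-o---oo--oo-oo--
o--o--oo--oo--o---
o-oo-oo--oo--oo---
o-o--o--oo--oo----
o-o-oo-oo--oo-----
o-o-o--o--oo------
position 14 holds -

-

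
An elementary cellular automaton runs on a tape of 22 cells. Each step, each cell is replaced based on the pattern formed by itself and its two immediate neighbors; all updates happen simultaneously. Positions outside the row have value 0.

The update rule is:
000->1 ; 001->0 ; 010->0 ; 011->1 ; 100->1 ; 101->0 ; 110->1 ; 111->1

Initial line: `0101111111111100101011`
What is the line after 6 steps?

1101111111111111111011

step 1: 0001111111111110000011
step 2: 1101111111111111111011
step 3: 1101111111111111111011  (fixed point — unchanged through step 6)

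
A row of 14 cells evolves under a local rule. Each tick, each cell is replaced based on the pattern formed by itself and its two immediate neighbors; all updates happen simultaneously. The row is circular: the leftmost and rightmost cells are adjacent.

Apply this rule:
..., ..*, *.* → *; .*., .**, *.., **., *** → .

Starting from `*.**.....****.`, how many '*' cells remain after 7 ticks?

6

.*...****....*
*..**.....***.
..*...****...*
.*..**.....**.
*..*...****...
..*..**.....**
.*..*...****..
count of *: 6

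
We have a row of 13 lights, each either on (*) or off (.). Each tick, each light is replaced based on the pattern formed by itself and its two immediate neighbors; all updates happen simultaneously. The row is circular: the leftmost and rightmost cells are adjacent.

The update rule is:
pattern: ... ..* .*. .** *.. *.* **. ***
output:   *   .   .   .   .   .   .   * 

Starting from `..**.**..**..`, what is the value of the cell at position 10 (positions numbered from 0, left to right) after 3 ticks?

*...........*
..*********..
*..*******..*
position 10 holds .

.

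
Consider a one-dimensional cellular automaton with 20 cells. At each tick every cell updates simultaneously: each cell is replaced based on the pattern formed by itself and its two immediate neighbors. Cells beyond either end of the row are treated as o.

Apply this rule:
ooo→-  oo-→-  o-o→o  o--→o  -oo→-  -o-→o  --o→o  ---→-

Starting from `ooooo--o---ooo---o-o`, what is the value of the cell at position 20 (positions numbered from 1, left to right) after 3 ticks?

-----oooo-o---o-ooo-
o---o----ooo-ooo---o
-o-ooo--o---o---o-o-
position 20 holds -

-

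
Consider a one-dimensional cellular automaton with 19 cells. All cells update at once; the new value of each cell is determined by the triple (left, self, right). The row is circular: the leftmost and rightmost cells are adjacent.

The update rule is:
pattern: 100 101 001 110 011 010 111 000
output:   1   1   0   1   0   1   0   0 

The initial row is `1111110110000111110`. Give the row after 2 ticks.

1000001101100000001

0000011011000000011
1000001101100000001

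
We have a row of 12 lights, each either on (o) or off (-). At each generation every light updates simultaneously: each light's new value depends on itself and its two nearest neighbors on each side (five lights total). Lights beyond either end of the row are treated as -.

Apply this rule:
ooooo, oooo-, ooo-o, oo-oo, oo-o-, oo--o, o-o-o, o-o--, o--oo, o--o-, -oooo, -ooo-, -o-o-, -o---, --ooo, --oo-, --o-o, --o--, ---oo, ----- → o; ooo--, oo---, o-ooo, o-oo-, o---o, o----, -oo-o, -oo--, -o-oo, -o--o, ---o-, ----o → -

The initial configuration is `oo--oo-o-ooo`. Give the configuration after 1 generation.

o-ooo-oo--o-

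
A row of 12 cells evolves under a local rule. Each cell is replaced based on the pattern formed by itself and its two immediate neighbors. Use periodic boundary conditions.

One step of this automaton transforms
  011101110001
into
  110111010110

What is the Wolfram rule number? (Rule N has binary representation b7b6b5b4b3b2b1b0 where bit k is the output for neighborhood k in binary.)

107

position 2: 111 → 0  (bit 7 = 0)
position 3: 110 → 1  (bit 6 = 1)
position 0: 101 → 1  (bit 5 = 1)
position 8: 100 → 0  (bit 4 = 0)
position 1: 011 → 1  (bit 3 = 1)
position 11: 010 → 0  (bit 2 = 0)
position 10: 001 → 1  (bit 1 = 1)
position 9: 000 → 1  (bit 0 = 1)
bits b7..b0 = 01101011 = 107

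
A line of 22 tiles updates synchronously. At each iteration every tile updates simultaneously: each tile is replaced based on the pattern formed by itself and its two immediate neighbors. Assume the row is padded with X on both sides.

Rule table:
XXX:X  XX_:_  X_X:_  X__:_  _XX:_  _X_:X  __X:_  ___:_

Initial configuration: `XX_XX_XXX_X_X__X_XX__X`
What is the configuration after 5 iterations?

X______X__X_X__X______
_______X__X_X__X______
_______X__X_X__X______  (fixed point — unchanged through iteration 5)

_______X__X_X__X______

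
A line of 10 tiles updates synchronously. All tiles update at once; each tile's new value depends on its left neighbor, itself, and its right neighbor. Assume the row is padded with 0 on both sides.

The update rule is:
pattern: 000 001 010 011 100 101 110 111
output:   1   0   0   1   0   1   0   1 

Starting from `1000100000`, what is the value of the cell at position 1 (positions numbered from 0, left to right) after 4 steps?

0010001111
1000101110
0010011100
1000011001
position 1 holds 0

0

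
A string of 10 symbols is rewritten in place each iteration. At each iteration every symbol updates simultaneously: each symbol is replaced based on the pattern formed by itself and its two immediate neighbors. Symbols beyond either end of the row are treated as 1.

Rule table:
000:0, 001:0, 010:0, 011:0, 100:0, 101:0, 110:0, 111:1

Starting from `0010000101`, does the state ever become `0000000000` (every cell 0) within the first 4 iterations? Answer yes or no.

0000000000
all cells are 0 at iteration 1

yes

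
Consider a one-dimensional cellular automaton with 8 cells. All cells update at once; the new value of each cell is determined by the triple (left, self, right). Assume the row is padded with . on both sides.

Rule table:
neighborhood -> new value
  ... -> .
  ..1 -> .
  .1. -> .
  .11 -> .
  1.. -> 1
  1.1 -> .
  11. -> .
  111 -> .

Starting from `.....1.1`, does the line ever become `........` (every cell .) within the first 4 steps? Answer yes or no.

........
all cells are . at step 1

yes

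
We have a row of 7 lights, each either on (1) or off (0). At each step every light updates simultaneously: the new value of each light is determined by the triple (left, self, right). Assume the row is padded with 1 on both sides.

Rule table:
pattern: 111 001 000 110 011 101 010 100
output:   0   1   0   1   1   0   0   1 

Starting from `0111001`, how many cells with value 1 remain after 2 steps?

1

0101111
0001000
count of 1: 1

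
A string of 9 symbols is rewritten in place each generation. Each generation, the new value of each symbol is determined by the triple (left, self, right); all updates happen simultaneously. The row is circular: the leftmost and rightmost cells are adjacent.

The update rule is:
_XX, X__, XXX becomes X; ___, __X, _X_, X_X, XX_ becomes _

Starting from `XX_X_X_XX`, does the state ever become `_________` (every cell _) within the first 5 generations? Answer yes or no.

no

generation 1: X______XX
generation 2: _X_____XX
generation 3: __X____X_
generation 4: ___X____X
generation 5: X___X____
generation 5 is X___X____, still not uniform _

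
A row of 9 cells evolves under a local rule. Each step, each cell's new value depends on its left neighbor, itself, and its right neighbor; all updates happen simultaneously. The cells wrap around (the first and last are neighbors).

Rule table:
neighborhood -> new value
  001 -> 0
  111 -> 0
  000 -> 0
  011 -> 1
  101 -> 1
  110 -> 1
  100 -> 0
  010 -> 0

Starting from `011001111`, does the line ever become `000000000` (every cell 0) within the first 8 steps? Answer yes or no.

yes

111001001
001000001
000000000
all cells are 0 at step 3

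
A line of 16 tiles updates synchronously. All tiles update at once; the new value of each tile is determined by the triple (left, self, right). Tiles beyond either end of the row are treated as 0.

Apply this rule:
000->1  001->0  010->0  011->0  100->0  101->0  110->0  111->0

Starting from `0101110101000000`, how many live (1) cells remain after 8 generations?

0000000000011111
1111111111000000
0000000000011111  (repeats generation 1; period 2)
generation 8: 1111111111000000
count of 1: 10

10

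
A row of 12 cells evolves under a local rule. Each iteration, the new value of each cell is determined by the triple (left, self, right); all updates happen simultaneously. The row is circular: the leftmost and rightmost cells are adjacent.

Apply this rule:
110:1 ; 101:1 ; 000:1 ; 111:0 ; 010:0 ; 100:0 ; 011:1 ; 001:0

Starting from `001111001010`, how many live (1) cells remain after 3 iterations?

101001000100
010000010000
000111000111
count of 1: 6

6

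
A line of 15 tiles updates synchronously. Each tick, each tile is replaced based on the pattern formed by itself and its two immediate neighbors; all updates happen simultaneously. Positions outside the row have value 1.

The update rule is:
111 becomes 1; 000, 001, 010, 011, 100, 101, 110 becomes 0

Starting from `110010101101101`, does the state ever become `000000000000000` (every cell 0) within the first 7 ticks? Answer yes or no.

100000000000000
000000000000000
all cells are 0 at tick 2

yes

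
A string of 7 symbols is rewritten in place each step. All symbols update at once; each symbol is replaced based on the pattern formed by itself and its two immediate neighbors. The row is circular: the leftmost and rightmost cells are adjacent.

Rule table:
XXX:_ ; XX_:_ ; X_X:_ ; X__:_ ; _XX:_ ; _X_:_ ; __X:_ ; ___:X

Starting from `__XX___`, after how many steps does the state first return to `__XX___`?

2

step 1: X____XX
step 2: __XX___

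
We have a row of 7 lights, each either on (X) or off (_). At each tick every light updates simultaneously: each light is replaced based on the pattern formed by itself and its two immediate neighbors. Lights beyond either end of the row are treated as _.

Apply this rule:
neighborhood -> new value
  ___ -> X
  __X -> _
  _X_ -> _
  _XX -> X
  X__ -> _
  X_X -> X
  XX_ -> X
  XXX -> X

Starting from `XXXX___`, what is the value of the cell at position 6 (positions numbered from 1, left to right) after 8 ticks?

X

tick 1: XXXX_XX
tick 2: XXXXXXX
tick 3: XXXXXXX  (fixed point — unchanged through tick 8)
position 6 holds X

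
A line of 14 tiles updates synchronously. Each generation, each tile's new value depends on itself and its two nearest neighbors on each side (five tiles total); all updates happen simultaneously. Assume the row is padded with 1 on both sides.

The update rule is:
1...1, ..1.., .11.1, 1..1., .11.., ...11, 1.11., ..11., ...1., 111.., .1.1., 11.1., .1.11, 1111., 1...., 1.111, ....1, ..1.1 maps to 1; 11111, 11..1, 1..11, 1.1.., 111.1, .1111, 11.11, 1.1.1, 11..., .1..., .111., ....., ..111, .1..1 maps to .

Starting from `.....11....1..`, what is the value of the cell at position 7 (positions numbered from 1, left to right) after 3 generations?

.

generation 1: .1.1111.1111..
generation 2: 1.11.1..1.11..
generation 3: ..111..11111..
position 7 holds .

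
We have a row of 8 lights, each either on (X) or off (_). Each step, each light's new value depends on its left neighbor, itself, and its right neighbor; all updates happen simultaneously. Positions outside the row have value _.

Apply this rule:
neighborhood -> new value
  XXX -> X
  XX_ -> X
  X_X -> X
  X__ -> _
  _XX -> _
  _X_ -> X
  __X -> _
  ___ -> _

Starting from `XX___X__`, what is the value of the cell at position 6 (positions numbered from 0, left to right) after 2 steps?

_

step 1: _X___X__
step 2: _X___X__
position 6 holds _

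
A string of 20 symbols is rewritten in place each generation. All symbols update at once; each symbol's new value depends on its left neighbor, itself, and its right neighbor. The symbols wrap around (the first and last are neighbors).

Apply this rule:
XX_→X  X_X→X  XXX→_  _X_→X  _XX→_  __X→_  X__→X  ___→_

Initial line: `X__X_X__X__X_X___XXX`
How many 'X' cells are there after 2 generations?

8

XX_XXXX_XX_XXXX_____
_XX___XX_XX___XX____
count of X: 8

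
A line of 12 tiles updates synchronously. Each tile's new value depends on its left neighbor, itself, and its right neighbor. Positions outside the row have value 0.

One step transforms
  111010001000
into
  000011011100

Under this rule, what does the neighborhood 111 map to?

0

At position 1 the neighborhood is 111; the next row has 0 there.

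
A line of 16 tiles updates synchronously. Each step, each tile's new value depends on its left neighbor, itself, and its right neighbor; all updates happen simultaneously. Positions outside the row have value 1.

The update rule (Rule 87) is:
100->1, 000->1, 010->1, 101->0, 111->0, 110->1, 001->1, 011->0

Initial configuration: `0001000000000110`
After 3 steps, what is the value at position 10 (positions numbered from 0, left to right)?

1111111111111010
0000000000001010
1111111111111010
position 10 holds 1

1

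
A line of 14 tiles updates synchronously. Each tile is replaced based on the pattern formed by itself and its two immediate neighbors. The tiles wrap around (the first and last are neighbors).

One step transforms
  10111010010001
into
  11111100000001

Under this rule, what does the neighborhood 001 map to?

At position 8 the neighborhood is 001; the next row has 0 there.

0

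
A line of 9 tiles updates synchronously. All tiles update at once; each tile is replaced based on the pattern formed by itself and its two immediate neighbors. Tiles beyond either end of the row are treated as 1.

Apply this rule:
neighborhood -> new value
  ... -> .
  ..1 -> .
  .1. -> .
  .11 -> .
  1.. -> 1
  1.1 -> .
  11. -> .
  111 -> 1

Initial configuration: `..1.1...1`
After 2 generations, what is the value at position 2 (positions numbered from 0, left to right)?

.

1....1...
.1....1..
position 2 holds .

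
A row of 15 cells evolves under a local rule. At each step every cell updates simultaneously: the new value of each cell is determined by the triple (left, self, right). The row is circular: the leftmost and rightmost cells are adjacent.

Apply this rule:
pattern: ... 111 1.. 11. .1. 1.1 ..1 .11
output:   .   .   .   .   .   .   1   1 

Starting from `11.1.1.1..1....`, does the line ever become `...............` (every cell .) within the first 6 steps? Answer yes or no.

step 1: 1........1....1
step 2: ........1....11
step 3: .......1....11.
step 4: ......1....11..
step 5: .....1....11...
step 6: ....1....11....
step 6 is ....1....11...., still not uniform .

no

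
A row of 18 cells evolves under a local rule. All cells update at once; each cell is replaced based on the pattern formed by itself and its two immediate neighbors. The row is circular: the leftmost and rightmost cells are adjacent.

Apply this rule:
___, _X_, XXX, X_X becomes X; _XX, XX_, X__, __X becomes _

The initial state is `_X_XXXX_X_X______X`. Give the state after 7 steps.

XXX_XX_XXXX_XXXX_X
XX_X__X_XX_X_XX_X_
__XX__XX__XXX__XXX
___________X____X_
XXXXXXXXXX_X_XX_X_
_XXXXXXXX_XXX__XXX
X_XXXXXX_X_X____X_

X_XXXXXX_X_X____X_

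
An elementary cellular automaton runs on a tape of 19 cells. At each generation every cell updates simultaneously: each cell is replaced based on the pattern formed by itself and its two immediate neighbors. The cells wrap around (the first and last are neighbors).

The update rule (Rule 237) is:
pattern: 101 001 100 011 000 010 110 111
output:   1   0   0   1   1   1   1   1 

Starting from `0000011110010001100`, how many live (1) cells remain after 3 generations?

1111011110010101101
1111111110011111111
1111111110011111111
count of 1: 17

17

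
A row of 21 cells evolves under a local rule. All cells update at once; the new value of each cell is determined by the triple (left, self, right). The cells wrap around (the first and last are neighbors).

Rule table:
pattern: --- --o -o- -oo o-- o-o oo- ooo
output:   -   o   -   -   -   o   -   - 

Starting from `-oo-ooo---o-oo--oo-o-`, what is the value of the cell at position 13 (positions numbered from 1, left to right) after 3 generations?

-

o--o-----o-o---o--o--
--o-----o-o---o--o--o
-o-----o-o---o--o--o-
position 13 holds -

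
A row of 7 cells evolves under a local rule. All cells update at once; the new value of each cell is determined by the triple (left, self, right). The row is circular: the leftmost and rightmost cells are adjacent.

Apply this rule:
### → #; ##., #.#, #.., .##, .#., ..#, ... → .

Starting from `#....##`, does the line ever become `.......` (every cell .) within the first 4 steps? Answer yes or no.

......#
.......
all cells are . at step 2

yes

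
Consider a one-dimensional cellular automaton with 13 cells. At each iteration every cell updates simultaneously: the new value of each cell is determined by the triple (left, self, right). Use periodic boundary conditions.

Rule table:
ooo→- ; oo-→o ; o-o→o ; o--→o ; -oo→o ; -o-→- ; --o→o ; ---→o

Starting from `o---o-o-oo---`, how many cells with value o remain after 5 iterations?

iteration 1: -ooo-o-oooooo
iteration 2: oo-oo-oo----o
iteration 3: -oooooooooooo
iteration 4: oo----------o
iteration 5: -oooooooooooo
count of o: 12

12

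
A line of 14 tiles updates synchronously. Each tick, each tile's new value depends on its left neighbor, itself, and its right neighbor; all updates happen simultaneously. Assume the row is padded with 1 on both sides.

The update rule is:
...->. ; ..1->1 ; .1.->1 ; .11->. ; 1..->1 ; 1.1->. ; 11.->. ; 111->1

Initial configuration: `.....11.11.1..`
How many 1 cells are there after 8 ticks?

1...1......111
.1.111....1.11
.1..1.1..11..1
.1111.111..11.
..11...1.11...
11..1.11...1.1
1.111...1.11..
...1.1.11...11
count of 1: 6

6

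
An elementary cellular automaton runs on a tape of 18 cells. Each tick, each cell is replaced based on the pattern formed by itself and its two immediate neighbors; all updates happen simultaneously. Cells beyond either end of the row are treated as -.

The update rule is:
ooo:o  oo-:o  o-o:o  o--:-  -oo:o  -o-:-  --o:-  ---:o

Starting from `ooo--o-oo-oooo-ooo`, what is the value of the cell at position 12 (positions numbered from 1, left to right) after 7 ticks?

ooo---oooooooooooo
ooo-o-oooooooooooo
oooo-ooooooooooooo
oooooooooooooooooo
oooooooooooooooooo  (fixed point — unchanged through tick 7)
position 12 holds o

o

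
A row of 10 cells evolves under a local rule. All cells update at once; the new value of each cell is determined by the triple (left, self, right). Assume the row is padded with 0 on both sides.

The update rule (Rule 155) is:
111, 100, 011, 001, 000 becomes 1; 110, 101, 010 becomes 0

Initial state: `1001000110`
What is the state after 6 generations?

generation 1: 0110111101
generation 2: 1100111000
generation 3: 1011110111
generation 4: 0011100110
generation 5: 1111011101
generation 6: 1110011000

1110011000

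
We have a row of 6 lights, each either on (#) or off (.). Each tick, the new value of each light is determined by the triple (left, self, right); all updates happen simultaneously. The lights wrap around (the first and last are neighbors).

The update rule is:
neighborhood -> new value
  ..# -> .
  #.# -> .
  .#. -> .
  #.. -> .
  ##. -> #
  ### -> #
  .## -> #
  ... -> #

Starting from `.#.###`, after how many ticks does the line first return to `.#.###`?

2

tick 1: ...###
tick 2: .#.###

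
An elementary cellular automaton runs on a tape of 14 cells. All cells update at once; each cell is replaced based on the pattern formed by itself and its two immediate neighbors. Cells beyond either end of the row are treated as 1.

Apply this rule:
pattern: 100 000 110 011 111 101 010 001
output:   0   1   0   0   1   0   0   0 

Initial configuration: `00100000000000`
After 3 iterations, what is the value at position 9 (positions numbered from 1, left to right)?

iteration 1: 00001111111110
iteration 2: 01100111111100
iteration 3: 00000011111000
position 9 holds 1

1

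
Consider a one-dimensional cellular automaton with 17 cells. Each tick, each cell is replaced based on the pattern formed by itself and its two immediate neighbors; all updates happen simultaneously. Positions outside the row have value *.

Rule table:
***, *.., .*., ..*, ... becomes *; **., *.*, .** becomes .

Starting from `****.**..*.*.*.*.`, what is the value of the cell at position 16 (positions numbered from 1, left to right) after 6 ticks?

***....***.*.*.*.
**.****.*..*.*.*.
*...**..****.*.*.
.***..**.**..*.*.
..*.**.....***.*.
***...*****.*..*.
position 16 holds *

*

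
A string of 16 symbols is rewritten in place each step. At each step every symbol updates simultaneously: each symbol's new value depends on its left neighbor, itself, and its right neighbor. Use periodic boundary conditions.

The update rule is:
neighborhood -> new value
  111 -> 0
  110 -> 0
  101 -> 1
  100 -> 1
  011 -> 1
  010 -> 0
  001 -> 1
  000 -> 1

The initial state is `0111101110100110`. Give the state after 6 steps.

1100011001011101
0011110110110011
1110001101101110
1001111011011001
0111000110110111
1100111101101100

1100111101101100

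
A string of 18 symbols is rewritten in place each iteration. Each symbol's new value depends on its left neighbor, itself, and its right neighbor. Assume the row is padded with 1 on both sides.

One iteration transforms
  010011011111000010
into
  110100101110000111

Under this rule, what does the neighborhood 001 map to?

1

At position 3 the neighborhood is 001; the next row has 1 there.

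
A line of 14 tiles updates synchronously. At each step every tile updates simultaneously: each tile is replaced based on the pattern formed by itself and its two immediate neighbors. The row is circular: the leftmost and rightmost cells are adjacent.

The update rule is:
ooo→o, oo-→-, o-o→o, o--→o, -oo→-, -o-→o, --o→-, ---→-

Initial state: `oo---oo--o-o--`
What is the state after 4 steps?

--o----o-oooo-
--oo---oo-oo-o
o---o----o--oo
-o--oo---oo--o

-o--oo---oo--o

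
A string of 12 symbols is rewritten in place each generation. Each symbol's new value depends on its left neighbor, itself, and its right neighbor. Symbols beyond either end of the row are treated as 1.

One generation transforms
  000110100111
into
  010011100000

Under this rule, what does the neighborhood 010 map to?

1

At position 6 the neighborhood is 010; the next row has 1 there.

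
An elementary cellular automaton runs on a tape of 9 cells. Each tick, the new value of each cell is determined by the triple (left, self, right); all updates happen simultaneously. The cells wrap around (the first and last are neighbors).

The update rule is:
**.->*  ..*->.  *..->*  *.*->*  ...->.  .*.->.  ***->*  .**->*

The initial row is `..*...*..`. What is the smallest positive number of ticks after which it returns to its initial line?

tick 1: ...*...*.
tick 2: ....*...*
tick 3: *....*...
tick 4: .*....*..
tick 5: ..*....*.
tick 6: ...*....*
tick 7: *...*....
tick 8: .*...*...
tick 9: ..*...*..

9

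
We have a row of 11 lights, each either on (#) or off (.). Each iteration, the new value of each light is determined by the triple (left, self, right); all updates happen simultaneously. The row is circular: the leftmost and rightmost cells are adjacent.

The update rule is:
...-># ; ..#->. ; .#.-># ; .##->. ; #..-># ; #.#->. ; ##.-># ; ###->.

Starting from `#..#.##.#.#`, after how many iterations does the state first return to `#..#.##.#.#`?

##.#..#.#..
.#.##.#.##.
.#..#.#..##
.##.#.##..#
..#.#..##.#
#.#.##..#.#
#.#..##.#..
#.##..#.##.
#..##.#..#.
##..#.##.#.
.##.#..#.#.
..#.##.#.##
#.#..#.#..#
#.##.#.##..
#..#.#..##.
##.#.##..#.
.#.#..##.#.
.#.##..#.##
.#..##.#..#
.##..#.##.#
..##.#..#.#
#..#.##.#.#

22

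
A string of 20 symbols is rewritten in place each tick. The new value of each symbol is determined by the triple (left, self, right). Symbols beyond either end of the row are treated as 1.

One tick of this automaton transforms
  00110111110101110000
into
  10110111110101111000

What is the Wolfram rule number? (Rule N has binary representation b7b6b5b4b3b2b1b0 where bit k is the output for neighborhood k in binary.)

position 6: 111 → 1  (bit 7 = 1)
position 3: 110 → 1  (bit 6 = 1)
position 4: 101 → 0  (bit 5 = 0)
position 0: 100 → 1  (bit 4 = 1)
position 2: 011 → 1  (bit 3 = 1)
position 11: 010 → 1  (bit 2 = 1)
position 1: 001 → 0  (bit 1 = 0)
position 17: 000 → 0  (bit 0 = 0)
bits b7..b0 = 11011100 = 220

220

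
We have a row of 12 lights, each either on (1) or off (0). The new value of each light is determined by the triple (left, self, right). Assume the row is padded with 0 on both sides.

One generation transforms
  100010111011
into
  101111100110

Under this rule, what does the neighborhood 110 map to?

At position 8 the neighborhood is 110; the next row has 0 there.

0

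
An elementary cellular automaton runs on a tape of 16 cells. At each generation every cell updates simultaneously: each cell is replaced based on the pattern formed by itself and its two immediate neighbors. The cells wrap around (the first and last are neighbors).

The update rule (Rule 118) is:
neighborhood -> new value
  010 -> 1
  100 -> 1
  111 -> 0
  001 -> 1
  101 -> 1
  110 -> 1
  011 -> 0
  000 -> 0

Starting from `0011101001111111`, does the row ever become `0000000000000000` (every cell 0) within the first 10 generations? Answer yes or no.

no

1100111110000001
0111000011000010
1001100101100111
1110111110111000
0011000011001101
1101100101110111
0110111110011000
1011000011101100
1101100100110111
0110111111011000
generation 10 is 0110111111011000, still not uniform 0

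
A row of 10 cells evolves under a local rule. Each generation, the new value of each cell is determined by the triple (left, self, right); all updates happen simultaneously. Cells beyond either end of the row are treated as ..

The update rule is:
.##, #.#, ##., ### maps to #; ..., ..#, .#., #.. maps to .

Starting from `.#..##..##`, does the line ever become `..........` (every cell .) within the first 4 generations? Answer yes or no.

generation 1: ....##..##
generation 2: ....##..##  (fixed point — unchanged through generation 4)
generation 4 is ....##..##, still not uniform .

no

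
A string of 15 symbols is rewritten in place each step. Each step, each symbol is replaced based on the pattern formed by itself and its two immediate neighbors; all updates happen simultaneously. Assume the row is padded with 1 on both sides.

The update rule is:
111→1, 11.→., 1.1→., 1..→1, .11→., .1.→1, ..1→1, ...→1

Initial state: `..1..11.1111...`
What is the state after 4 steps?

11111....11.111
1111.1111....11
111...11.1111.1
11.111....11...

11.111....11...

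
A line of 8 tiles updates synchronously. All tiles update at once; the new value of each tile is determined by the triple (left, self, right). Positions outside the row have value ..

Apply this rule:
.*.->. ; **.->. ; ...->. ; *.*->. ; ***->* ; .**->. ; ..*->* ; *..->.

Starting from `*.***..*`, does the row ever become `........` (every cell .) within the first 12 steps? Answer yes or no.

yes

step 1: ...*..*.
step 2: ..*..*..
step 3: .*..*...
step 4: *..*....
step 5: ..*.....
step 6: .*......
step 7: *.......
step 8: ........
all cells are . at step 8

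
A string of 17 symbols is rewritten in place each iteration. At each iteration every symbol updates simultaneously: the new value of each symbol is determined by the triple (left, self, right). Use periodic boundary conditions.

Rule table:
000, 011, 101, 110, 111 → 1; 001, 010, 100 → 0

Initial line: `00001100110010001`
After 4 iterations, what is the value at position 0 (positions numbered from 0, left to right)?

1

01101100110000100
01111100110110001
11111100111110100
11111100111111000
position 0 holds 1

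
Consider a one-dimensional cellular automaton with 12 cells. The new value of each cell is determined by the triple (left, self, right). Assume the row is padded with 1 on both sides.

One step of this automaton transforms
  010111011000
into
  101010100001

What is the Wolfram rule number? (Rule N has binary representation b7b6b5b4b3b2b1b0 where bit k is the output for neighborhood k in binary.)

162

position 4: 111 → 1  (bit 7 = 1)
position 5: 110 → 0  (bit 6 = 0)
position 0: 101 → 1  (bit 5 = 1)
position 9: 100 → 0  (bit 4 = 0)
position 3: 011 → 0  (bit 3 = 0)
position 1: 010 → 0  (bit 2 = 0)
position 11: 001 → 1  (bit 1 = 1)
position 10: 000 → 0  (bit 0 = 0)
bits b7..b0 = 10100010 = 162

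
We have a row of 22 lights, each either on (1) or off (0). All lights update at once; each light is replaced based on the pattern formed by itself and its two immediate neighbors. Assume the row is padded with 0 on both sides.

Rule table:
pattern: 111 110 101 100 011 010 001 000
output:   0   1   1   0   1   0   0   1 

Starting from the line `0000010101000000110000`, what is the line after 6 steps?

0000100100111101100010

step 1: 1111001010011110110111
step 2: 1001000100010011111101
step 3: 0000010001000010000110
step 4: 1111000100011000110110
step 5: 1001010001011010111110
step 6: 0000100100111101100010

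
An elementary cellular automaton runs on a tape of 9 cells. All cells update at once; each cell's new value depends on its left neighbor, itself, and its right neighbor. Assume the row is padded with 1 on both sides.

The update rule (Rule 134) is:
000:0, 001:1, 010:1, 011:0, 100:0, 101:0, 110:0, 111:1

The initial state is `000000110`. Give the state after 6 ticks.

000001000
000011001
000100010
001100110
010001000
010011001

010011001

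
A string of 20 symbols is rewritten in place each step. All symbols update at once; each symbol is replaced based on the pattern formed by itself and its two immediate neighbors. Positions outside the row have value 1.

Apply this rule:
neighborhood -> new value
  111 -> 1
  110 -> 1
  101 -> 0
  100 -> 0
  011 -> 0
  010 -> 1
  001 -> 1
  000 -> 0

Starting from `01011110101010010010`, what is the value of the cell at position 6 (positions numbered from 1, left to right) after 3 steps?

0

step 1: 01001110101010110110
step 2: 01010110101010010010
step 3: 01010010101010110110
position 6 holds 0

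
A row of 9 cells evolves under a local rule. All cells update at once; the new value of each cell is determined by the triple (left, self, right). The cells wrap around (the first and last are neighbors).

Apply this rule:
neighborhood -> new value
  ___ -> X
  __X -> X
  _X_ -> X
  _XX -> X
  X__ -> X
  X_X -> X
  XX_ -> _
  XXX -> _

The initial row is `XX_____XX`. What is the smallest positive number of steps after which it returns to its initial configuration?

18

__XXXXXX_
XXX_____X
___XXXXXX
XXXX_____
X___XXXXX
_XXXX____
XX___XXXX
__XXXX___
XXX___XXX
___XXXX__
XXXX___XX
____XXXX_
XXXXX___X
_____XXXX
XXXXXX___
X_____XXX
_XXXXXX__
XX_____XX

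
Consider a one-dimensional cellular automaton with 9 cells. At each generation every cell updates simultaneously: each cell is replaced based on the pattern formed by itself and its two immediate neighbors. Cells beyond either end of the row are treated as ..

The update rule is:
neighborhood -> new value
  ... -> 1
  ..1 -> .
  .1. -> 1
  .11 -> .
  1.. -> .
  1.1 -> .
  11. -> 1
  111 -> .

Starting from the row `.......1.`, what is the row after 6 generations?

generation 1: 111111.1.
generation 2: .....1.1.
generation 3: 1111.1.1.
generation 4: ...1.1.1.
generation 5: 11.1.1.1.
generation 6: .1.1.1.1.

.1.1.1.1.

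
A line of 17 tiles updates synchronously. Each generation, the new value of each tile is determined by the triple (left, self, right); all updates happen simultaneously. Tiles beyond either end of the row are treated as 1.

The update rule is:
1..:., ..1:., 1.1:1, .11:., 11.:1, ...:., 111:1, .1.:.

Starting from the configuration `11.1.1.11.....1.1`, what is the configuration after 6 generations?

111.1.1.1......1.
1111.1.1........1
11111.1..........
111111...........
111111...........  (fixed point — unchanged through generation 6)

111111...........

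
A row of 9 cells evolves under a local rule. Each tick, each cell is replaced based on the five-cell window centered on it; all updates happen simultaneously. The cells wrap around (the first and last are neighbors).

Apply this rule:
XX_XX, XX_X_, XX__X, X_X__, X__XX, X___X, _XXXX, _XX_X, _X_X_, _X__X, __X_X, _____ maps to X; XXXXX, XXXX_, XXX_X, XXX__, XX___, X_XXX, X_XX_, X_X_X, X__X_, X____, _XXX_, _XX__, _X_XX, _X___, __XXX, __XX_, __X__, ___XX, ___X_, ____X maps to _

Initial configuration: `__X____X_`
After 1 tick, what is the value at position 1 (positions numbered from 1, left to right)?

X

X________
position 1 holds X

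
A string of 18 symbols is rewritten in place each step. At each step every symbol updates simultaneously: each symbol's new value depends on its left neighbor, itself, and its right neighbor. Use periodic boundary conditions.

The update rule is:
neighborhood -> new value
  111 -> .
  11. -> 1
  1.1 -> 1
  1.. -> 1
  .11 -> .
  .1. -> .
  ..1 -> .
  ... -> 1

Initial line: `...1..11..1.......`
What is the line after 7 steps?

step 1: 11..1..11..1111111
step 2: .11..1..11........
step 3: ..11..1..111111111
step 4: 1..11..1.........1
step 5: 11..11..11111111..
step 6: .11..11........11.
step 7: ..11..11111111..11

..11..11111111..11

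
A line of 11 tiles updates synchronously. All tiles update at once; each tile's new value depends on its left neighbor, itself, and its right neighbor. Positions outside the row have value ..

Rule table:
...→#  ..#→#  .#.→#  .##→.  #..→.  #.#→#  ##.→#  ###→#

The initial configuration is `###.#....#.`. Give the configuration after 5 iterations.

iteration 1: .####.####.
iteration 2: #.####.###.
iteration 3: ##.####.##.
iteration 4: .##.####.#.
iteration 5: #.##.#####.

#.##.#####.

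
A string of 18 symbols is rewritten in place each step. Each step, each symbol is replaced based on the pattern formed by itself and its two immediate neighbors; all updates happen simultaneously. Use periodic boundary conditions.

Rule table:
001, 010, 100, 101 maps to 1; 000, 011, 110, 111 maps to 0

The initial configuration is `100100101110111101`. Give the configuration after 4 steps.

111000100010100100

011111110001000010
100000001011100111
010000011100011000
111000100010100100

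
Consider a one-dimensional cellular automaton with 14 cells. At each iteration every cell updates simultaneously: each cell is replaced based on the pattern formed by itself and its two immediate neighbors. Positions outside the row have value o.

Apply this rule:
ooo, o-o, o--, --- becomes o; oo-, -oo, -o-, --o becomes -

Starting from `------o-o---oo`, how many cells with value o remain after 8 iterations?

ooooo--o-oo--o
oooo-o--o--o--
ooo-o-o--o--o-
oo-o-o-o--o--o
o-o-o-o-o--o--
-o-o-o-o-o--o-
o-o-o-o-o-o--o
-o-o-o-o-o-o--
count of o: 6

6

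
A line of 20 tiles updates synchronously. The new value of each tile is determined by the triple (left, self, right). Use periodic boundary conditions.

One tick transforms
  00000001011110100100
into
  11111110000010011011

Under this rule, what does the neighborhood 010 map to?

At position 7 the neighborhood is 010; the next row has 0 there.

0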